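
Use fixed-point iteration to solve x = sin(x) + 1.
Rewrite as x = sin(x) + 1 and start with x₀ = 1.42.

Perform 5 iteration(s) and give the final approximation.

Equation: x = sin(x) + 1
Fixed-point form: x = sin(x) + 1
x₀ = 1.42

x_1 = g(1.420000) = 1.988652
x_2 = g(1.988652) = 1.913961
x_3 = g(1.913961) = 1.941694
x_4 = g(1.941694) = 1.932002
x_5 = g(1.932002) = 1.935471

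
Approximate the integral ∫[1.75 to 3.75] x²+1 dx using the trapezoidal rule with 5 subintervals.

f(x) = x²+1
a = 1.75, b = 3.75, n = 5
h = (b - a)/n = 0.400000

Trapezoidal rule: (h/2)[f(x₀) + 2f(x₁) + 2f(x₂) + ... + f(xₙ)]

x_0 = 1.7500, f(x_0) = 4.062500, coefficient = 1
x_1 = 2.1500, f(x_1) = 5.622500, coefficient = 2
x_2 = 2.5500, f(x_2) = 7.502500, coefficient = 2
x_3 = 2.9500, f(x_3) = 9.702500, coefficient = 2
x_4 = 3.3500, f(x_4) = 12.222500, coefficient = 2
x_5 = 3.7500, f(x_5) = 15.062500, coefficient = 1

I ≈ (0.400000/2) × 89.225000 = 17.845000
Exact value: 17.791667
Error: 0.053333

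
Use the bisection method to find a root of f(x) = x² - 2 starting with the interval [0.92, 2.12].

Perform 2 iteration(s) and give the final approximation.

f(x) = x² - 2
Initial interval: [0.92, 2.12]

Iteration 1:
  c_1 = (0.920000 + 2.120000)/2 = 1.520000
  f(c_1) = f(1.520000) = 0.310400
  f(a) × f(c) < 0, new interval: [0.920000, 1.520000]
Iteration 2:
  c_2 = (0.920000 + 1.520000)/2 = 1.220000
  f(c_2) = f(1.220000) = -0.511600
  f(a) × f(c) ≥ 0, new interval: [1.220000, 1.520000]

After 2 iteration(s), the approximation is c_2 = 1.220000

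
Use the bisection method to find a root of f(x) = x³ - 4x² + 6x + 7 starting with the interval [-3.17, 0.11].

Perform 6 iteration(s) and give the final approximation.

f(x) = x³ - 4x² + 6x + 7
Initial interval: [-3.17, 0.11]

Iteration 1:
  c_1 = (-3.170000 + 0.110000)/2 = -1.530000
  f(c_1) = f(-1.530000) = -15.125177
  f(a) × f(c) ≥ 0, new interval: [-1.530000, 0.110000]
Iteration 2:
  c_2 = (-1.530000 + 0.110000)/2 = -0.710000
  f(c_2) = f(-0.710000) = 0.365689
  f(a) × f(c) < 0, new interval: [-1.530000, -0.710000]
Iteration 3:
  c_3 = (-1.530000 + (-0.710000))/2 = -1.120000
  f(c_3) = f(-1.120000) = -6.142528
  f(a) × f(c) ≥ 0, new interval: [-1.120000, -0.710000]
Iteration 4:
  c_4 = (-1.120000 + (-0.710000))/2 = -0.915000
  f(c_4) = f(-0.915000) = -2.604961
  f(a) × f(c) ≥ 0, new interval: [-0.915000, -0.710000]
Iteration 5:
  c_5 = (-0.915000 + (-0.710000))/2 = -0.812500
  f(c_5) = f(-0.812500) = -1.052002
  f(a) × f(c) ≥ 0, new interval: [-0.812500, -0.710000]
Iteration 6:
  c_6 = (-0.812500 + (-0.710000))/2 = -0.761250
  f(c_6) = f(-0.761250) = -0.326652
  f(a) × f(c) ≥ 0, new interval: [-0.761250, -0.710000]

After 6 iteration(s), the approximation is c_6 = -0.761250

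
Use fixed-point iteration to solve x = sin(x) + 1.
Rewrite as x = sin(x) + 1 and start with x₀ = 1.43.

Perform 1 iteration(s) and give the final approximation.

Equation: x = sin(x) + 1
Fixed-point form: x = sin(x) + 1
x₀ = 1.43

x_1 = g(1.430000) = 1.990105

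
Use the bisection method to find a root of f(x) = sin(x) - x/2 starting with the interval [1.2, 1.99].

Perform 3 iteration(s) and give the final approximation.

f(x) = sin(x) - x/2
Initial interval: [1.2, 1.99]

Iteration 1:
  c_1 = (1.200000 + 1.990000)/2 = 1.595000
  f(c_1) = f(1.595000) = 0.202207
  f(a) × f(c) ≥ 0, new interval: [1.595000, 1.990000]
Iteration 2:
  c_2 = (1.595000 + 1.990000)/2 = 1.792500
  f(c_2) = f(1.792500) = 0.079274
  f(a) × f(c) ≥ 0, new interval: [1.792500, 1.990000]
Iteration 3:
  c_3 = (1.792500 + 1.990000)/2 = 1.891250
  f(c_3) = f(1.891250) = 0.003468
  f(a) × f(c) ≥ 0, new interval: [1.891250, 1.990000]

After 3 iteration(s), the approximation is c_3 = 1.891250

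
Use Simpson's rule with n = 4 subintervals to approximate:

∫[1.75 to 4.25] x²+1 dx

f(x) = x²+1
a = 1.75, b = 4.25, n = 4
h = (b - a)/n = 0.625000

Simpson's rule: (h/3)[f(x₀) + 4f(x₁) + 2f(x₂) + ... + f(xₙ)]

x_0 = 1.7500, f(x_0) = 4.062500, coefficient = 1
x_1 = 2.3750, f(x_1) = 6.640625, coefficient = 4
x_2 = 3.0000, f(x_2) = 10.000000, coefficient = 2
x_3 = 3.6250, f(x_3) = 14.140625, coefficient = 4
x_4 = 4.2500, f(x_4) = 19.062500, coefficient = 1

I ≈ (0.625000/3) × 126.250000 = 26.302083
Exact value: 26.302083
Error: 0.000000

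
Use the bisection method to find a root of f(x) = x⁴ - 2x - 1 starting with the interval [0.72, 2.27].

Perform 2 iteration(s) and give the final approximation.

f(x) = x⁴ - 2x - 1
Initial interval: [0.72, 2.27]

Iteration 1:
  c_1 = (0.720000 + 2.270000)/2 = 1.495000
  f(c_1) = f(1.495000) = 1.005337
  f(a) × f(c) < 0, new interval: [0.720000, 1.495000]
Iteration 2:
  c_2 = (0.720000 + 1.495000)/2 = 1.107500
  f(c_2) = f(1.107500) = -1.710560
  f(a) × f(c) ≥ 0, new interval: [1.107500, 1.495000]

After 2 iteration(s), the approximation is c_2 = 1.107500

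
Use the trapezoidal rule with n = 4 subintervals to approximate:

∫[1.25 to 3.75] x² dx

f(x) = x²
a = 1.25, b = 3.75, n = 4
h = (b - a)/n = 0.625000

Trapezoidal rule: (h/2)[f(x₀) + 2f(x₁) + 2f(x₂) + ... + f(xₙ)]

x_0 = 1.2500, f(x_0) = 1.562500, coefficient = 1
x_1 = 1.8750, f(x_1) = 3.515625, coefficient = 2
x_2 = 2.5000, f(x_2) = 6.250000, coefficient = 2
x_3 = 3.1250, f(x_3) = 9.765625, coefficient = 2
x_4 = 3.7500, f(x_4) = 14.062500, coefficient = 1

I ≈ (0.625000/2) × 54.687500 = 17.089844
Exact value: 16.927083
Error: 0.162760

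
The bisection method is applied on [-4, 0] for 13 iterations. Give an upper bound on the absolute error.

Bisection error bound: |error| ≤ (b-a)/2^n
|error| ≤ (0 - (-4))/2^13 = 4/2^13
|error| ≤ 0.0004882812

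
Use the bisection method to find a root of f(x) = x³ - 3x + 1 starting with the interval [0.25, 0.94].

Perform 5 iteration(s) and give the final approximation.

f(x) = x³ - 3x + 1
Initial interval: [0.25, 0.94]

Iteration 1:
  c_1 = (0.250000 + 0.940000)/2 = 0.595000
  f(c_1) = f(0.595000) = -0.574355
  f(a) × f(c) < 0, new interval: [0.250000, 0.595000]
Iteration 2:
  c_2 = (0.250000 + 0.595000)/2 = 0.422500
  f(c_2) = f(0.422500) = -0.192081
  f(a) × f(c) < 0, new interval: [0.250000, 0.422500]
Iteration 3:
  c_3 = (0.250000 + 0.422500)/2 = 0.336250
  f(c_3) = f(0.336250) = 0.029268
  f(a) × f(c) ≥ 0, new interval: [0.336250, 0.422500]
Iteration 4:
  c_4 = (0.336250 + 0.422500)/2 = 0.379375
  f(c_4) = f(0.379375) = -0.083523
  f(a) × f(c) < 0, new interval: [0.336250, 0.379375]
Iteration 5:
  c_5 = (0.336250 + 0.379375)/2 = 0.357812
  f(c_5) = f(0.357812) = -0.027627
  f(a) × f(c) < 0, new interval: [0.336250, 0.357812]

After 5 iteration(s), the approximation is c_5 = 0.357812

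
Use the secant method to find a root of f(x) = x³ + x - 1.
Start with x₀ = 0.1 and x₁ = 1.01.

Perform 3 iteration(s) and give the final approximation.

f(x) = x³ + x - 1
x₀ = 0.1, x₁ = 1.01

Secant formula: x_{n+1} = x_n - f(x_n)(x_n - x_{n-1})/(f(x_n) - f(x_{n-1}))

Iteration 1:
  f(0.100000) = -0.899000
  f(1.010000) = 1.040301
  x_2 = 1.010000 - 1.040301×(1.010000 - 0.100000)/(1.040301 - (-0.899000))
       = 0.521848
Iteration 2:
  f(1.010000) = 1.040301
  f(0.521848) = -0.336040
  x_3 = 0.521848 - (-0.336040)×(0.521848 - 1.010000)/(-0.336040 - 1.040301)
       = 0.641032
Iteration 3:
  f(0.521848) = -0.336040
  f(0.641032) = -0.095553
  x_4 = 0.641032 - (-0.095553)×(0.641032 - 0.521848)/(-0.095553 - (-0.336040))
       = 0.688388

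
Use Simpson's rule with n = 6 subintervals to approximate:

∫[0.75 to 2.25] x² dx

f(x) = x²
a = 0.75, b = 2.25, n = 6
h = (b - a)/n = 0.250000

Simpson's rule: (h/3)[f(x₀) + 4f(x₁) + 2f(x₂) + ... + f(xₙ)]

x_0 = 0.7500, f(x_0) = 0.562500, coefficient = 1
x_1 = 1.0000, f(x_1) = 1.000000, coefficient = 4
x_2 = 1.2500, f(x_2) = 1.562500, coefficient = 2
x_3 = 1.5000, f(x_3) = 2.250000, coefficient = 4
x_4 = 1.7500, f(x_4) = 3.062500, coefficient = 2
x_5 = 2.0000, f(x_5) = 4.000000, coefficient = 4
x_6 = 2.2500, f(x_6) = 5.062500, coefficient = 1

I ≈ (0.250000/3) × 43.875000 = 3.656250
Exact value: 3.656250
Error: 0.000000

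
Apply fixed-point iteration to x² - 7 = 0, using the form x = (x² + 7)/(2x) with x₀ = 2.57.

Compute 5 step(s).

Equation: x² - 7 = 0
Fixed-point form: x = (x² + 7)/(2x)
x₀ = 2.57

x_1 = g(2.570000) = 2.646868
x_2 = g(2.646868) = 2.645752
x_3 = g(2.645752) = 2.645751
x_4 = g(2.645751) = 2.645751
x_5 = g(2.645751) = 2.645751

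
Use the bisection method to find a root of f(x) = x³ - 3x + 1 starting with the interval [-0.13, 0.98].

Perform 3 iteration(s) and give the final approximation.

f(x) = x³ - 3x + 1
Initial interval: [-0.13, 0.98]

Iteration 1:
  c_1 = (-0.130000 + 0.980000)/2 = 0.425000
  f(c_1) = f(0.425000) = -0.198234
  f(a) × f(c) < 0, new interval: [-0.130000, 0.425000]
Iteration 2:
  c_2 = (-0.130000 + 0.425000)/2 = 0.147500
  f(c_2) = f(0.147500) = 0.560709
  f(a) × f(c) ≥ 0, new interval: [0.147500, 0.425000]
Iteration 3:
  c_3 = (0.147500 + 0.425000)/2 = 0.286250
  f(c_3) = f(0.286250) = 0.164705
  f(a) × f(c) ≥ 0, new interval: [0.286250, 0.425000]

After 3 iteration(s), the approximation is c_3 = 0.286250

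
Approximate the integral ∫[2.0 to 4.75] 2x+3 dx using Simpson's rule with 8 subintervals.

f(x) = 2x+3
a = 2.0, b = 4.75, n = 8
h = (b - a)/n = 0.343750

Simpson's rule: (h/3)[f(x₀) + 4f(x₁) + 2f(x₂) + ... + f(xₙ)]

x_0 = 2.0000, f(x_0) = 7.000000, coefficient = 1
x_1 = 2.3438, f(x_1) = 7.687500, coefficient = 4
x_2 = 2.6875, f(x_2) = 8.375000, coefficient = 2
x_3 = 3.0312, f(x_3) = 9.062500, coefficient = 4
x_4 = 3.3750, f(x_4) = 9.750000, coefficient = 2
x_5 = 3.7188, f(x_5) = 10.437500, coefficient = 4
x_6 = 4.0625, f(x_6) = 11.125000, coefficient = 2
x_7 = 4.4062, f(x_7) = 11.812500, coefficient = 4
x_8 = 4.7500, f(x_8) = 12.500000, coefficient = 1

I ≈ (0.343750/3) × 234.000000 = 26.812500
Exact value: 26.812500
Error: 0.000000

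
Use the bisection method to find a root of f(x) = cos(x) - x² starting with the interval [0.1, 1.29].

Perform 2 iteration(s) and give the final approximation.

f(x) = cos(x) - x²
Initial interval: [0.1, 1.29]

Iteration 1:
  c_1 = (0.100000 + 1.290000)/2 = 0.695000
  f(c_1) = f(0.695000) = 0.285029
  f(a) × f(c) ≥ 0, new interval: [0.695000, 1.290000]
Iteration 2:
  c_2 = (0.695000 + 1.290000)/2 = 0.992500
  f(c_2) = f(0.992500) = -0.438458
  f(a) × f(c) < 0, new interval: [0.695000, 0.992500]

After 2 iteration(s), the approximation is c_2 = 0.992500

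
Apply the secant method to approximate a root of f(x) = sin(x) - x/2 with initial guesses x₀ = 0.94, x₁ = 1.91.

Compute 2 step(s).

f(x) = sin(x) - x/2
x₀ = 0.94, x₁ = 1.91

Secant formula: x_{n+1} = x_n - f(x_n)(x_n - x_{n-1})/(f(x_n) - f(x_{n-1}))

Iteration 1:
  f(0.940000) = 0.337558
  f(1.910000) = -0.011980
  x_2 = 1.910000 - (-0.011980)×(1.910000 - 0.940000)/(-0.011980 - 0.337558)
       = 1.876754
Iteration 2:
  f(1.910000) = -0.011980
  f(1.876754) = 0.015182
  x_3 = 1.876754 - 0.015182×(1.876754 - 1.910000)/(0.015182 - (-0.011980))
       = 1.895337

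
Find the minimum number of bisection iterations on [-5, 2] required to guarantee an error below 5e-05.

We need (b-a)/2^n ≤ 5e-05
(2 - (-5))/2^n ≤ 5e-05
7/2^n ≤ 5e-05
2^n ≥ 140000
n ≥ log₂(140000) = 17.10
n ≥ 18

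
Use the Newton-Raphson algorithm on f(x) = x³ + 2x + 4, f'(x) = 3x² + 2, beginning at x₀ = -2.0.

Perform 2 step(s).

f(x) = x³ + 2x + 4
f'(x) = 3x² + 2
x₀ = -2.0

Newton-Raphson formula: x_{n+1} = x_n - f(x_n)/f'(x_n)

Iteration 1:
  f(-2.000000) = -8.000000
  f'(-2.000000) = 14.000000
  x_1 = -2.000000 - (-8.000000)/14.000000 = -1.428571
Iteration 2:
  f(-1.428571) = -1.772595
  f'(-1.428571) = 8.122449
  x_2 = -1.428571 - (-1.772595)/8.122449 = -1.210337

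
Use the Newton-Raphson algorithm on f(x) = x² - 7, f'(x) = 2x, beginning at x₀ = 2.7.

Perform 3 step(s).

f(x) = x² - 7
f'(x) = 2x
x₀ = 2.7

Newton-Raphson formula: x_{n+1} = x_n - f(x_n)/f'(x_n)

Iteration 1:
  f(2.700000) = 0.290000
  f'(2.700000) = 5.400000
  x_1 = 2.700000 - 0.290000/5.400000 = 2.646296
Iteration 2:
  f(2.646296) = 0.002884
  f'(2.646296) = 5.292593
  x_2 = 2.646296 - 0.002884/5.292593 = 2.645751
Iteration 3:
  f(2.645751) = 0.000000
  f'(2.645751) = 5.291503
  x_3 = 2.645751 - 0.000000/5.291503 = 2.645751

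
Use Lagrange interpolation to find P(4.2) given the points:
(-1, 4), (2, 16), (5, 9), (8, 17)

Lagrange interpolation formula:
P(x) = Σ yᵢ × Lᵢ(x)
where Lᵢ(x) = Π_{j≠i} (x - xⱼ)/(xᵢ - xⱼ)

L_0(4.2) = (4.2 - 2)/(-1 - 2) × (4.2 - 5)/(-1 - 5) × (4.2 - 8)/(-1 - 8) = -0.041284
L_1(4.2) = (4.2 - (-1))/(2 - (-1)) × (4.2 - 5)/(2 - 5) × (4.2 - 8)/(2 - 8) = 0.292741
L_2(4.2) = (4.2 - (-1))/(5 - (-1)) × (4.2 - 2)/(5 - 2) × (4.2 - 8)/(5 - 8) = 0.805037
L_3(4.2) = (4.2 - (-1))/(8 - (-1)) × (4.2 - 2)/(8 - 2) × (4.2 - 5)/(8 - 5) = -0.056494

P(4.2) = 4×L_0(4.2) + 16×L_1(4.2) + 9×L_2(4.2) + 17×L_3(4.2)
P(4.2) = 10.803654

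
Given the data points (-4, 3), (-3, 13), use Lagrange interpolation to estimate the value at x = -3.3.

Lagrange interpolation formula:
P(x) = Σ yᵢ × Lᵢ(x)
where Lᵢ(x) = Π_{j≠i} (x - xⱼ)/(xᵢ - xⱼ)

L_0(-3.3) = (-3.3 - (-3))/(-4 - (-3)) = 0.300000
L_1(-3.3) = (-3.3 - (-4))/(-3 - (-4)) = 0.700000

P(-3.3) = 3×L_0(-3.3) + 13×L_1(-3.3)
P(-3.3) = 10.000000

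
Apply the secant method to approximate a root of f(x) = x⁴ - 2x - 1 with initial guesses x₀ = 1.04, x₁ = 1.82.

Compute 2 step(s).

f(x) = x⁴ - 2x - 1
x₀ = 1.04, x₁ = 1.82

Secant formula: x_{n+1} = x_n - f(x_n)(x_n - x_{n-1})/(f(x_n) - f(x_{n-1}))

Iteration 1:
  f(1.040000) = -1.910141
  f(1.820000) = 6.331994
  x_2 = 1.820000 - 6.331994×(1.820000 - 1.040000)/(6.331994 - (-1.910141))
       = 1.220768
Iteration 2:
  f(1.820000) = 6.331994
  f(1.220768) = -1.220620
  x_3 = 1.220768 - (-1.220620)×(1.220768 - 1.820000)/(-1.220620 - 6.331994)
       = 1.317613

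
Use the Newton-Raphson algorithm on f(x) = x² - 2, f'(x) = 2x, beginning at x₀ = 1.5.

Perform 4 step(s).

f(x) = x² - 2
f'(x) = 2x
x₀ = 1.5

Newton-Raphson formula: x_{n+1} = x_n - f(x_n)/f'(x_n)

Iteration 1:
  f(1.500000) = 0.250000
  f'(1.500000) = 3.000000
  x_1 = 1.500000 - 0.250000/3.000000 = 1.416667
Iteration 2:
  f(1.416667) = 0.006944
  f'(1.416667) = 2.833333
  x_2 = 1.416667 - 0.006944/2.833333 = 1.414216
Iteration 3:
  f(1.414216) = 0.000006
  f'(1.414216) = 2.828431
  x_3 = 1.414216 - 0.000006/2.828431 = 1.414214
Iteration 4:
  f(1.414214) = 0.000000
  f'(1.414214) = 2.828427
  x_4 = 1.414214 - 0.000000/2.828427 = 1.414214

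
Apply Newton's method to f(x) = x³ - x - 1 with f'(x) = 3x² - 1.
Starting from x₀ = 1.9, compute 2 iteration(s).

f(x) = x³ - x - 1
f'(x) = 3x² - 1
x₀ = 1.9

Newton-Raphson formula: x_{n+1} = x_n - f(x_n)/f'(x_n)

Iteration 1:
  f(1.900000) = 3.959000
  f'(1.900000) = 9.830000
  x_1 = 1.900000 - 3.959000/9.830000 = 1.497253
Iteration 2:
  f(1.497253) = 0.859240
  f'(1.497253) = 5.725302
  x_2 = 1.497253 - 0.859240/5.725302 = 1.347176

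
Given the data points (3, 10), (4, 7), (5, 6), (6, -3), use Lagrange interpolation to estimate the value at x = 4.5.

Lagrange interpolation formula:
P(x) = Σ yᵢ × Lᵢ(x)
where Lᵢ(x) = Π_{j≠i} (x - xⱼ)/(xᵢ - xⱼ)

L_0(4.5) = (4.5 - 4)/(3 - 4) × (4.5 - 5)/(3 - 5) × (4.5 - 6)/(3 - 6) = -0.062500
L_1(4.5) = (4.5 - 3)/(4 - 3) × (4.5 - 5)/(4 - 5) × (4.5 - 6)/(4 - 6) = 0.562500
L_2(4.5) = (4.5 - 3)/(5 - 3) × (4.5 - 4)/(5 - 4) × (4.5 - 6)/(5 - 6) = 0.562500
L_3(4.5) = (4.5 - 3)/(6 - 3) × (4.5 - 4)/(6 - 4) × (4.5 - 5)/(6 - 5) = -0.062500

P(4.5) = 10×L_0(4.5) + 7×L_1(4.5) + 6×L_2(4.5) + (-3)×L_3(4.5)
P(4.5) = 6.875000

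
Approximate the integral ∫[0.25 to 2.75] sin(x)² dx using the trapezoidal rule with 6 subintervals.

f(x) = sin(x)²
a = 0.25, b = 2.75, n = 6
h = (b - a)/n = 0.416667

Trapezoidal rule: (h/2)[f(x₀) + 2f(x₁) + 2f(x₂) + ... + f(xₙ)]

x_0 = 0.2500, f(x_0) = 0.061209, coefficient = 1
x_1 = 0.6667, f(x_1) = 0.382381, coefficient = 2
x_2 = 1.0833, f(x_2) = 0.780615, coefficient = 2
x_3 = 1.5000, f(x_3) = 0.994996, coefficient = 2
x_4 = 1.9167, f(x_4) = 0.885068, coefficient = 2
x_5 = 2.3333, f(x_5) = 0.522853, coefficient = 2
x_6 = 2.7500, f(x_6) = 0.145665, coefficient = 1

I ≈ (0.416667/2) × 7.338701 = 1.528896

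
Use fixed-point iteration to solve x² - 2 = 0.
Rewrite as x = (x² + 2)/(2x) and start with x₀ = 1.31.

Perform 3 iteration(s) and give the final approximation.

Equation: x² - 2 = 0
Fixed-point form: x = (x² + 2)/(2x)
x₀ = 1.31

x_1 = g(1.310000) = 1.418359
x_2 = g(1.418359) = 1.414220
x_3 = g(1.414220) = 1.414214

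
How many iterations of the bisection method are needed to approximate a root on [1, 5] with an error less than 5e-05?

We need (b-a)/2^n ≤ 5e-05
(5 - 1)/2^n ≤ 5e-05
4/2^n ≤ 5e-05
2^n ≥ 80000
n ≥ log₂(80000) = 16.29
n ≥ 17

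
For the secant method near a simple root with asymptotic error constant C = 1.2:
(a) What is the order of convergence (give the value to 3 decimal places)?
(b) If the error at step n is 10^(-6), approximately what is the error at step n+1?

(a) Secant method has superlinear convergence with order φ = (1+√5)/2 ≈ 1.618.
    This means |e_{n+1}| ≈ C|e_n|^1.618.

(b) With |e_n| = 10^(-6) and C = 1.2:
    |e_{n+1}| ≈ 1.2 × (10^(-6))^1.618 = 1.2 × 10^(-9.71)

(a) ≈ 1.618 (golden ratio); (b) |e_{n+1}| ≈ 2.350e-10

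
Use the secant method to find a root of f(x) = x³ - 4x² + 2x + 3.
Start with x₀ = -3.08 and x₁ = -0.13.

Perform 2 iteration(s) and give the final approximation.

f(x) = x³ - 4x² + 2x + 3
x₀ = -3.08, x₁ = -0.13

Secant formula: x_{n+1} = x_n - f(x_n)(x_n - x_{n-1})/(f(x_n) - f(x_{n-1}))

Iteration 1:
  f(-3.080000) = -70.323712
  f(-0.130000) = 2.670203
  x_2 = -0.130000 - 2.670203×(-0.130000 - (-3.080000))/(2.670203 - (-70.323712))
       = -0.237914
Iteration 2:
  f(-0.130000) = 2.670203
  f(-0.237914) = 2.284291
  x_3 = -0.237914 - 2.284291×(-0.237914 - (-0.130000))/(2.284291 - 2.670203)
       = -0.876682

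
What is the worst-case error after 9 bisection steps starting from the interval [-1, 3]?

Bisection error bound: |error| ≤ (b-a)/2^n
|error| ≤ (3 - (-1))/2^9 = 4/2^9
|error| ≤ 0.0078125000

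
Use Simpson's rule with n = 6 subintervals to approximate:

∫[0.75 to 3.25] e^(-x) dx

f(x) = e^(-x)
a = 0.75, b = 3.25, n = 6
h = (b - a)/n = 0.416667

Simpson's rule: (h/3)[f(x₀) + 4f(x₁) + 2f(x₂) + ... + f(xₙ)]

x_0 = 0.7500, f(x_0) = 0.472367, coefficient = 1
x_1 = 1.1667, f(x_1) = 0.311403, coefficient = 4
x_2 = 1.5833, f(x_2) = 0.205290, coefficient = 2
x_3 = 2.0000, f(x_3) = 0.135335, coefficient = 4
x_4 = 2.4167, f(x_4) = 0.089219, coefficient = 2
x_5 = 2.8333, f(x_5) = 0.058816, coefficient = 4
x_6 = 3.2500, f(x_6) = 0.038774, coefficient = 1

I ≈ (0.416667/3) × 3.122377 = 0.433663
Exact value: 0.433592
Error: 0.000071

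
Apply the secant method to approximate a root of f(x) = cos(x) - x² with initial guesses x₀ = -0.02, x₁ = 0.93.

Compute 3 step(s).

f(x) = cos(x) - x²
x₀ = -0.02, x₁ = 0.93

Secant formula: x_{n+1} = x_n - f(x_n)(x_n - x_{n-1})/(f(x_n) - f(x_{n-1}))

Iteration 1:
  f(-0.020000) = 0.999400
  f(0.930000) = -0.267066
  x_2 = 0.930000 - (-0.267066)×(0.930000 - (-0.020000))/(-0.267066 - 0.999400)
       = 0.729669
Iteration 2:
  f(0.930000) = -0.267066
  f(0.729669) = 0.212979
  x_3 = 0.729669 - 0.212979×(0.729669 - 0.930000)/(0.212979 - (-0.267066))
       = 0.818549
Iteration 3:
  f(0.729669) = 0.212979
  f(0.818549) = 0.013260
  x_4 = 0.818549 - 0.013260×(0.818549 - 0.729669)/(0.013260 - 0.212979)
       = 0.824450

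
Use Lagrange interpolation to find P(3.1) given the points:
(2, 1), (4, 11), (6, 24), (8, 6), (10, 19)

Lagrange interpolation formula:
P(x) = Σ yᵢ × Lᵢ(x)
where Lᵢ(x) = Π_{j≠i} (x - xⱼ)/(xᵢ - xⱼ)

L_0(3.1) = (3.1 - 4)/(2 - 4) × (3.1 - 6)/(2 - 6) × (3.1 - 8)/(2 - 8) × (3.1 - 10)/(2 - 10) = 0.229802
L_1(3.1) = (3.1 - 2)/(4 - 2) × (3.1 - 6)/(4 - 6) × (3.1 - 8)/(4 - 8) × (3.1 - 10)/(4 - 10) = 1.123478
L_2(3.1) = (3.1 - 2)/(6 - 2) × (3.1 - 4)/(6 - 4) × (3.1 - 8)/(6 - 8) × (3.1 - 10)/(6 - 10) = -0.522998
L_3(3.1) = (3.1 - 2)/(8 - 2) × (3.1 - 4)/(8 - 4) × (3.1 - 6)/(8 - 6) × (3.1 - 10)/(8 - 10) = 0.206353
L_4(3.1) = (3.1 - 2)/(10 - 2) × (3.1 - 4)/(10 - 4) × (3.1 - 6)/(10 - 6) × (3.1 - 8)/(10 - 8) = -0.036635

P(3.1) = 1×L_0(3.1) + 11×L_1(3.1) + 24×L_2(3.1) + 6×L_3(3.1) + 19×L_4(3.1)
P(3.1) = 0.578150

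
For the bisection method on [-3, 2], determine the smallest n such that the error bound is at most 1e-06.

We need (b-a)/2^n ≤ 1e-06
(2 - (-3))/2^n ≤ 1e-06
5/2^n ≤ 1e-06
2^n ≥ 5000000
n ≥ log₂(5000000) = 22.25
n ≥ 23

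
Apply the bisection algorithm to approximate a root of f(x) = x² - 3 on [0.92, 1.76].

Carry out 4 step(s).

f(x) = x² - 3
Initial interval: [0.92, 1.76]

Iteration 1:
  c_1 = (0.920000 + 1.760000)/2 = 1.340000
  f(c_1) = f(1.340000) = -1.204400
  f(a) × f(c) ≥ 0, new interval: [1.340000, 1.760000]
Iteration 2:
  c_2 = (1.340000 + 1.760000)/2 = 1.550000
  f(c_2) = f(1.550000) = -0.597500
  f(a) × f(c) ≥ 0, new interval: [1.550000, 1.760000]
Iteration 3:
  c_3 = (1.550000 + 1.760000)/2 = 1.655000
  f(c_3) = f(1.655000) = -0.260975
  f(a) × f(c) ≥ 0, new interval: [1.655000, 1.760000]
Iteration 4:
  c_4 = (1.655000 + 1.760000)/2 = 1.707500
  f(c_4) = f(1.707500) = -0.084444
  f(a) × f(c) ≥ 0, new interval: [1.707500, 1.760000]

After 4 iteration(s), the approximation is c_4 = 1.707500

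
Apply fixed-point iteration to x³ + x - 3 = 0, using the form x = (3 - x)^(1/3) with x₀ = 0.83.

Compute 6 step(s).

Equation: x³ + x - 3 = 0
Fixed-point form: x = (3 - x)^(1/3)
x₀ = 0.83

x_1 = g(0.830000) = 1.294653
x_2 = g(1.294653) = 1.194733
x_3 = g(1.194733) = 1.217626
x_4 = g(1.217626) = 1.212457
x_5 = g(1.212457) = 1.213628
x_6 = g(1.213628) = 1.213363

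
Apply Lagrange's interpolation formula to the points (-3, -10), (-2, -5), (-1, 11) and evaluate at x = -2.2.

Lagrange interpolation formula:
P(x) = Σ yᵢ × Lᵢ(x)
where Lᵢ(x) = Π_{j≠i} (x - xⱼ)/(xᵢ - xⱼ)

L_0(-2.2) = (-2.2 - (-2))/(-3 - (-2)) × (-2.2 - (-1))/(-3 - (-1)) = 0.120000
L_1(-2.2) = (-2.2 - (-3))/(-2 - (-3)) × (-2.2 - (-1))/(-2 - (-1)) = 0.960000
L_2(-2.2) = (-2.2 - (-3))/(-1 - (-3)) × (-2.2 - (-2))/(-1 - (-2)) = -0.080000

P(-2.2) = (-10)×L_0(-2.2) + (-5)×L_1(-2.2) + 11×L_2(-2.2)
P(-2.2) = -6.880000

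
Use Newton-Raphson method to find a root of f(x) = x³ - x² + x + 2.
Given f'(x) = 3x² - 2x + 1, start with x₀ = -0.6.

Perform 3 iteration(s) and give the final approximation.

f(x) = x³ - x² + x + 2
f'(x) = 3x² - 2x + 1
x₀ = -0.6

Newton-Raphson formula: x_{n+1} = x_n - f(x_n)/f'(x_n)

Iteration 1:
  f(-0.600000) = 0.824000
  f'(-0.600000) = 3.280000
  x_1 = -0.600000 - 0.824000/3.280000 = -0.851220
Iteration 2:
  f(-0.851220) = -0.192566
  f'(-0.851220) = 4.876163
  x_2 = -0.851220 - (-0.192566)/4.876163 = -0.811728
Iteration 3:
  f(-0.811728) = -0.005481
  f'(-0.811728) = 4.600164
  x_3 = -0.811728 - (-0.005481)/4.600164 = -0.810537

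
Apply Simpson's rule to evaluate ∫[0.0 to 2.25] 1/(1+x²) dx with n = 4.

f(x) = 1/(1+x²)
a = 0.0, b = 2.25, n = 4
h = (b - a)/n = 0.562500

Simpson's rule: (h/3)[f(x₀) + 4f(x₁) + 2f(x₂) + ... + f(xₙ)]

x_0 = 0.0000, f(x_0) = 1.000000, coefficient = 1
x_1 = 0.5625, f(x_1) = 0.759644, coefficient = 4
x_2 = 1.1250, f(x_2) = 0.441379, coefficient = 2
x_3 = 1.6875, f(x_3) = 0.259898, coefficient = 4
x_4 = 2.2500, f(x_4) = 0.164948, coefficient = 1

I ≈ (0.562500/3) × 6.125877 = 1.148602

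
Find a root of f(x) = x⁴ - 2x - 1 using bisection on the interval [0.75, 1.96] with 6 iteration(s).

f(x) = x⁴ - 2x - 1
Initial interval: [0.75, 1.96]

Iteration 1:
  c_1 = (0.750000 + 1.960000)/2 = 1.355000
  f(c_1) = f(1.355000) = -0.339012
  f(a) × f(c) ≥ 0, new interval: [1.355000, 1.960000]
Iteration 2:
  c_2 = (1.355000 + 1.960000)/2 = 1.657500
  f(c_2) = f(1.657500) = 3.232692
  f(a) × f(c) < 0, new interval: [1.355000, 1.657500]
Iteration 3:
  c_3 = (1.355000 + 1.657500)/2 = 1.506250
  f(c_3) = f(1.506250) = 1.134904
  f(a) × f(c) < 0, new interval: [1.355000, 1.506250]
Iteration 4:
  c_4 = (1.355000 + 1.506250)/2 = 1.430625
  f(c_4) = f(1.430625) = 0.327681
  f(a) × f(c) < 0, new interval: [1.355000, 1.430625]
Iteration 5:
  c_5 = (1.355000 + 1.430625)/2 = 1.392813
  f(c_5) = f(1.392813) = -0.022310
  f(a) × f(c) ≥ 0, new interval: [1.392813, 1.430625]
Iteration 6:
  c_6 = (1.392813 + 1.430625)/2 = 1.411719
  f(c_6) = f(1.411719) = 0.148412
  f(a) × f(c) < 0, new interval: [1.392813, 1.411719]

After 6 iteration(s), the approximation is c_6 = 1.411719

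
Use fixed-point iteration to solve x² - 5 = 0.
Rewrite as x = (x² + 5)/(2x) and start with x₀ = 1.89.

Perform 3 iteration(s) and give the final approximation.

Equation: x² - 5 = 0
Fixed-point form: x = (x² + 5)/(2x)
x₀ = 1.89

x_1 = g(1.890000) = 2.267751
x_2 = g(2.267751) = 2.236289
x_3 = g(2.236289) = 2.236068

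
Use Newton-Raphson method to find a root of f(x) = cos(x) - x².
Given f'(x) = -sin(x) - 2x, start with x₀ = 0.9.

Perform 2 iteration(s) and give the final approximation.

f(x) = cos(x) - x²
f'(x) = -sin(x) - 2x
x₀ = 0.9

Newton-Raphson formula: x_{n+1} = x_n - f(x_n)/f'(x_n)

Iteration 1:
  f(0.900000) = -0.188390
  f'(0.900000) = -2.583327
  x_1 = 0.900000 - (-0.188390)/(-2.583327) = 0.827075
Iteration 2:
  f(0.827075) = -0.007021
  f'(0.827075) = -2.390103
  x_2 = 0.827075 - (-0.007021)/(-2.390103) = 0.824137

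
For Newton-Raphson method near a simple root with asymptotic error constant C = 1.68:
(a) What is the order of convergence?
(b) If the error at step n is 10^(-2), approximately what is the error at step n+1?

(a) Newton-Raphson has quadratic (order 2) convergence near simple roots.
    This means |e_{n+1}| ≈ C|e_n|².

(b) With |e_n| = 10^(-2) and C = 1.68:
    |e_{n+1}| ≈ 1.68 × (10^(-2))² = 1.68 × 10^(-4)

(a) 2 (quadratic); (b) |e_{n+1}| ≈ 1.680e-04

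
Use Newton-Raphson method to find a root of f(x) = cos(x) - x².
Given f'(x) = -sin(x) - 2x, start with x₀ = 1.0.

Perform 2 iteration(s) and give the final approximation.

f(x) = cos(x) - x²
f'(x) = -sin(x) - 2x
x₀ = 1.0

Newton-Raphson formula: x_{n+1} = x_n - f(x_n)/f'(x_n)

Iteration 1:
  f(1.000000) = -0.459698
  f'(1.000000) = -2.841471
  x_1 = 1.000000 - (-0.459698)/(-2.841471) = 0.838218
Iteration 2:
  f(0.838218) = -0.033822
  f'(0.838218) = -2.419890
  x_2 = 0.838218 - (-0.033822)/(-2.419890) = 0.824242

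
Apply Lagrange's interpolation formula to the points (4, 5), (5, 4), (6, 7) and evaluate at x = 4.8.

Lagrange interpolation formula:
P(x) = Σ yᵢ × Lᵢ(x)
where Lᵢ(x) = Π_{j≠i} (x - xⱼ)/(xᵢ - xⱼ)

L_0(4.8) = (4.8 - 5)/(4 - 5) × (4.8 - 6)/(4 - 6) = 0.120000
L_1(4.8) = (4.8 - 4)/(5 - 4) × (4.8 - 6)/(5 - 6) = 0.960000
L_2(4.8) = (4.8 - 4)/(6 - 4) × (4.8 - 5)/(6 - 5) = -0.080000

P(4.8) = 5×L_0(4.8) + 4×L_1(4.8) + 7×L_2(4.8)
P(4.8) = 3.880000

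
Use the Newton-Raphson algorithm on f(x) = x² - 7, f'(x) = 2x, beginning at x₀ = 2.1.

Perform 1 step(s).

f(x) = x² - 7
f'(x) = 2x
x₀ = 2.1

Newton-Raphson formula: x_{n+1} = x_n - f(x_n)/f'(x_n)

Iteration 1:
  f(2.100000) = -2.590000
  f'(2.100000) = 4.200000
  x_1 = 2.100000 - (-2.590000)/4.200000 = 2.716667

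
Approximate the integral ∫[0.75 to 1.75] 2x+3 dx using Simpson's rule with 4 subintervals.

f(x) = 2x+3
a = 0.75, b = 1.75, n = 4
h = (b - a)/n = 0.250000

Simpson's rule: (h/3)[f(x₀) + 4f(x₁) + 2f(x₂) + ... + f(xₙ)]

x_0 = 0.7500, f(x_0) = 4.500000, coefficient = 1
x_1 = 1.0000, f(x_1) = 5.000000, coefficient = 4
x_2 = 1.2500, f(x_2) = 5.500000, coefficient = 2
x_3 = 1.5000, f(x_3) = 6.000000, coefficient = 4
x_4 = 1.7500, f(x_4) = 6.500000, coefficient = 1

I ≈ (0.250000/3) × 66.000000 = 5.500000
Exact value: 5.500000
Error: 0.000000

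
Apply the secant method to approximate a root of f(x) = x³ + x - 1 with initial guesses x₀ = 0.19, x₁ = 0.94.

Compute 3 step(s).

f(x) = x³ + x - 1
x₀ = 0.19, x₁ = 0.94

Secant formula: x_{n+1} = x_n - f(x_n)(x_n - x_{n-1})/(f(x_n) - f(x_{n-1}))

Iteration 1:
  f(0.190000) = -0.803141
  f(0.940000) = 0.770584
  x_2 = 0.940000 - 0.770584×(0.940000 - 0.190000)/(0.770584 - (-0.803141))
       = 0.572758
Iteration 2:
  f(0.940000) = 0.770584
  f(0.572758) = -0.239348
  x_3 = 0.572758 - (-0.239348)×(0.572758 - 0.940000)/(-0.239348 - 0.770584)
       = 0.659792
Iteration 3:
  f(0.572758) = -0.239348
  f(0.659792) = -0.052983
  x_4 = 0.659792 - (-0.052983)×(0.659792 - 0.572758)/(-0.052983 - (-0.239348))
       = 0.684536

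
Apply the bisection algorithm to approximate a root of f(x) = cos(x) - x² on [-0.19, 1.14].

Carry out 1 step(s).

f(x) = cos(x) - x²
Initial interval: [-0.19, 1.14]

Iteration 1:
  c_1 = (-0.190000 + 1.140000)/2 = 0.475000
  f(c_1) = f(0.475000) = 0.663668
  f(a) × f(c) ≥ 0, new interval: [0.475000, 1.140000]

After 1 iteration(s), the approximation is c_1 = 0.475000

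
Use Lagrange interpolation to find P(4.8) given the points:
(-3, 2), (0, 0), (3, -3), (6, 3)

Lagrange interpolation formula:
P(x) = Σ yᵢ × Lᵢ(x)
where Lᵢ(x) = Π_{j≠i} (x - xⱼ)/(xᵢ - xⱼ)

L_0(4.8) = (4.8 - 0)/(-3 - 0) × (4.8 - 3)/(-3 - 3) × (4.8 - 6)/(-3 - 6) = 0.064000
L_1(4.8) = (4.8 - (-3))/(0 - (-3)) × (4.8 - 3)/(0 - 3) × (4.8 - 6)/(0 - 6) = -0.312000
L_2(4.8) = (4.8 - (-3))/(3 - (-3)) × (4.8 - 0)/(3 - 0) × (4.8 - 6)/(3 - 6) = 0.832000
L_3(4.8) = (4.8 - (-3))/(6 - (-3)) × (4.8 - 0)/(6 - 0) × (4.8 - 3)/(6 - 3) = 0.416000

P(4.8) = 2×L_0(4.8) + 0×L_1(4.8) + (-3)×L_2(4.8) + 3×L_3(4.8)
P(4.8) = -1.120000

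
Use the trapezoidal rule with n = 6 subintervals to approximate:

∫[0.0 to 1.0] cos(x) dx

f(x) = cos(x)
a = 0.0, b = 1.0, n = 6
h = (b - a)/n = 0.166667

Trapezoidal rule: (h/2)[f(x₀) + 2f(x₁) + 2f(x₂) + ... + f(xₙ)]

x_0 = 0.0000, f(x_0) = 1.000000, coefficient = 1
x_1 = 0.1667, f(x_1) = 0.986143, coefficient = 2
x_2 = 0.3333, f(x_2) = 0.944957, coefficient = 2
x_3 = 0.5000, f(x_3) = 0.877583, coefficient = 2
x_4 = 0.6667, f(x_4) = 0.785887, coefficient = 2
x_5 = 0.8333, f(x_5) = 0.672412, coefficient = 2
x_6 = 1.0000, f(x_6) = 0.540302, coefficient = 1

I ≈ (0.166667/2) × 10.074267 = 0.839522
Exact value: 0.841471
Error: 0.001949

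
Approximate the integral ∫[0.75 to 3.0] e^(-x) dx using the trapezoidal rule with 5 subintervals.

f(x) = e^(-x)
a = 0.75, b = 3.0, n = 5
h = (b - a)/n = 0.450000

Trapezoidal rule: (h/2)[f(x₀) + 2f(x₁) + 2f(x₂) + ... + f(xₙ)]

x_0 = 0.7500, f(x_0) = 0.472367, coefficient = 1
x_1 = 1.2000, f(x_1) = 0.301194, coefficient = 2
x_2 = 1.6500, f(x_2) = 0.192050, coefficient = 2
x_3 = 2.1000, f(x_3) = 0.122456, coefficient = 2
x_4 = 2.5500, f(x_4) = 0.078082, coefficient = 2
x_5 = 3.0000, f(x_5) = 0.049787, coefficient = 1

I ≈ (0.450000/2) × 1.909718 = 0.429687
Exact value: 0.422579
Error: 0.007107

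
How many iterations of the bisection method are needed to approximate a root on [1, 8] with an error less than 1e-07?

We need (b-a)/2^n ≤ 1e-07
(8 - 1)/2^n ≤ 1e-07
7/2^n ≤ 1e-07
2^n ≥ 70000000
n ≥ log₂(70000000) = 26.06
n ≥ 27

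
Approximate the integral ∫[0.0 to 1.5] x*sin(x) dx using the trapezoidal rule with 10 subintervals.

f(x) = x*sin(x)
a = 0.0, b = 1.5, n = 10
h = (b - a)/n = 0.150000

Trapezoidal rule: (h/2)[f(x₀) + 2f(x₁) + 2f(x₂) + ... + f(xₙ)]

x_0 = 0.0000, f(x_0) = 0.000000, coefficient = 1
x_1 = 0.1500, f(x_1) = 0.022416, coefficient = 2
x_2 = 0.3000, f(x_2) = 0.088656, coefficient = 2
x_3 = 0.4500, f(x_3) = 0.195734, coefficient = 2
x_4 = 0.6000, f(x_4) = 0.338785, coefficient = 2
x_5 = 0.7500, f(x_5) = 0.511229, coefficient = 2
x_6 = 0.9000, f(x_6) = 0.704994, coefficient = 2
x_7 = 1.0500, f(x_7) = 0.910794, coefficient = 2
x_8 = 1.2000, f(x_8) = 1.118447, coefficient = 2
x_9 = 1.3500, f(x_9) = 1.317227, coefficient = 2
x_10 = 1.5000, f(x_10) = 1.496242, coefficient = 1

I ≈ (0.150000/2) × 11.912808 = 0.893461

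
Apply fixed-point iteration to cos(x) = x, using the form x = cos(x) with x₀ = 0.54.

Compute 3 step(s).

Equation: cos(x) = x
Fixed-point form: x = cos(x)
x₀ = 0.54

x_1 = g(0.540000) = 0.857709
x_2 = g(0.857709) = 0.654172
x_3 = g(0.654172) = 0.793552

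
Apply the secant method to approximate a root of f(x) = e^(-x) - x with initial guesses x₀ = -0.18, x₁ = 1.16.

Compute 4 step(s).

f(x) = e^(-x) - x
x₀ = -0.18, x₁ = 1.16

Secant formula: x_{n+1} = x_n - f(x_n)(x_n - x_{n-1})/(f(x_n) - f(x_{n-1}))

Iteration 1:
  f(-0.180000) = 1.377217
  f(1.160000) = -0.846514
  x_2 = 1.160000 - (-0.846514)×(1.160000 - (-0.180000))/(-0.846514 - 1.377217)
       = 0.649899
Iteration 2:
  f(1.160000) = -0.846514
  f(0.649899) = -0.127800
  x_3 = 0.649899 - (-0.127800)×(0.649899 - 1.160000)/(-0.127800 - (-0.846514))
       = 0.559194
Iteration 3:
  f(0.649899) = -0.127800
  f(0.559194) = 0.012476
  x_4 = 0.559194 - 0.012476×(0.559194 - 0.649899)/(0.012476 - (-0.127800))
       = 0.567261
Iteration 4:
  f(0.559194) = 0.012476
  f(0.567261) = -0.000184
  x_5 = 0.567261 - (-0.000184)×(0.567261 - 0.559194)/(-0.000184 - 0.012476)
       = 0.567143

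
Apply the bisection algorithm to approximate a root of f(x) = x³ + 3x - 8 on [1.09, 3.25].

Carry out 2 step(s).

f(x) = x³ + 3x - 8
Initial interval: [1.09, 3.25]

Iteration 1:
  c_1 = (1.090000 + 3.250000)/2 = 2.170000
  f(c_1) = f(2.170000) = 8.728313
  f(a) × f(c) < 0, new interval: [1.090000, 2.170000]
Iteration 2:
  c_2 = (1.090000 + 2.170000)/2 = 1.630000
  f(c_2) = f(1.630000) = 1.220747
  f(a) × f(c) < 0, new interval: [1.090000, 1.630000]

After 2 iteration(s), the approximation is c_2 = 1.630000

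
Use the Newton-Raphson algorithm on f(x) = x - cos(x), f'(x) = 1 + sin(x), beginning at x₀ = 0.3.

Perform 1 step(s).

f(x) = x - cos(x)
f'(x) = 1 + sin(x)
x₀ = 0.3

Newton-Raphson formula: x_{n+1} = x_n - f(x_n)/f'(x_n)

Iteration 1:
  f(0.300000) = -0.655336
  f'(0.300000) = 1.295520
  x_1 = 0.300000 - (-0.655336)/1.295520 = 0.805848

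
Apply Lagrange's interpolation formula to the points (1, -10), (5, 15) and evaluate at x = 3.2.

Lagrange interpolation formula:
P(x) = Σ yᵢ × Lᵢ(x)
where Lᵢ(x) = Π_{j≠i} (x - xⱼ)/(xᵢ - xⱼ)

L_0(3.2) = (3.2 - 5)/(1 - 5) = 0.450000
L_1(3.2) = (3.2 - 1)/(5 - 1) = 0.550000

P(3.2) = (-10)×L_0(3.2) + 15×L_1(3.2)
P(3.2) = 3.750000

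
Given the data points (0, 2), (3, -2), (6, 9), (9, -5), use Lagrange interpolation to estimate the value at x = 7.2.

Lagrange interpolation formula:
P(x) = Σ yᵢ × Lᵢ(x)
where Lᵢ(x) = Π_{j≠i} (x - xⱼ)/(xᵢ - xⱼ)

L_0(7.2) = (7.2 - 3)/(0 - 3) × (7.2 - 6)/(0 - 6) × (7.2 - 9)/(0 - 9) = 0.056000
L_1(7.2) = (7.2 - 0)/(3 - 0) × (7.2 - 6)/(3 - 6) × (7.2 - 9)/(3 - 9) = -0.288000
L_2(7.2) = (7.2 - 0)/(6 - 0) × (7.2 - 3)/(6 - 3) × (7.2 - 9)/(6 - 9) = 1.008000
L_3(7.2) = (7.2 - 0)/(9 - 0) × (7.2 - 3)/(9 - 3) × (7.2 - 6)/(9 - 6) = 0.224000

P(7.2) = 2×L_0(7.2) + (-2)×L_1(7.2) + 9×L_2(7.2) + (-5)×L_3(7.2)
P(7.2) = 8.640000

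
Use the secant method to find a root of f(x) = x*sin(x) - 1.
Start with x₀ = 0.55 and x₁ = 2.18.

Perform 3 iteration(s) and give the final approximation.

f(x) = x*sin(x) - 1
x₀ = 0.55, x₁ = 2.18

Secant formula: x_{n+1} = x_n - f(x_n)(x_n - x_{n-1})/(f(x_n) - f(x_{n-1}))

Iteration 1:
  f(0.550000) = -0.712522
  f(2.180000) = 0.787827
  x_2 = 2.180000 - 0.787827×(2.180000 - 0.550000)/(0.787827 - (-0.712522))
       = 1.324094
Iteration 2:
  f(2.180000) = 0.787827
  f(1.324094) = 0.284004
  x_3 = 1.324094 - 0.284004×(1.324094 - 2.180000)/(0.284004 - 0.787827)
       = 0.841620
Iteration 3:
  f(1.324094) = 0.284004
  f(0.841620) = -0.372384
  x_4 = 0.841620 - (-0.372384)×(0.841620 - 1.324094)/(-0.372384 - 0.284004)
       = 1.115338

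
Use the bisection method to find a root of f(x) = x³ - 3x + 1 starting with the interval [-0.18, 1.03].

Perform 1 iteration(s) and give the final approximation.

f(x) = x³ - 3x + 1
Initial interval: [-0.18, 1.03]

Iteration 1:
  c_1 = (-0.180000 + 1.030000)/2 = 0.425000
  f(c_1) = f(0.425000) = -0.198234
  f(a) × f(c) < 0, new interval: [-0.180000, 0.425000]

After 1 iteration(s), the approximation is c_1 = 0.425000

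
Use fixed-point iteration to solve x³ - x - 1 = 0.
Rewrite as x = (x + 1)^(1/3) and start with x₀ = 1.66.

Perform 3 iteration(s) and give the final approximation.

Equation: x³ - x - 1 = 0
Fixed-point form: x = (x + 1)^(1/3)
x₀ = 1.66

x_1 = g(1.660000) = 1.385566
x_2 = g(1.385566) = 1.336176
x_3 = g(1.336176) = 1.326891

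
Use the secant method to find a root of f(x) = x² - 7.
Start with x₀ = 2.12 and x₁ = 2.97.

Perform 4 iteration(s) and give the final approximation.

f(x) = x² - 7
x₀ = 2.12, x₁ = 2.97

Secant formula: x_{n+1} = x_n - f(x_n)(x_n - x_{n-1})/(f(x_n) - f(x_{n-1}))

Iteration 1:
  f(2.120000) = -2.505600
  f(2.970000) = 1.820900
  x_2 = 2.970000 - 1.820900×(2.970000 - 2.120000)/(1.820900 - (-2.505600))
       = 2.612259
Iteration 2:
  f(2.970000) = 1.820900
  f(2.612259) = -0.176101
  x_3 = 2.612259 - (-0.176101)×(2.612259 - 2.970000)/(-0.176101 - 1.820900)
       = 2.643806
Iteration 3:
  f(2.612259) = -0.176101
  f(2.643806) = -0.010290
  x_4 = 2.643806 - (-0.010290)×(2.643806 - 2.612259)/(-0.010290 - (-0.176101))
       = 2.645764
Iteration 4:
  f(2.643806) = -0.010290
  f(2.645764) = 0.000066
  x_5 = 2.645764 - 0.000066×(2.645764 - 2.643806)/(0.000066 - (-0.010290))
       = 2.645751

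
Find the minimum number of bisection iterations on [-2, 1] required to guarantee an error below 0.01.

We need (b-a)/2^n ≤ 0.01
(1 - (-2))/2^n ≤ 0.01
3/2^n ≤ 0.01
2^n ≥ 300
n ≥ log₂(300) = 8.23
n ≥ 9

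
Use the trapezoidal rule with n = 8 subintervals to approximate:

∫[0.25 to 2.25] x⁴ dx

f(x) = x⁴
a = 0.25, b = 2.25, n = 8
h = (b - a)/n = 0.250000

Trapezoidal rule: (h/2)[f(x₀) + 2f(x₁) + 2f(x₂) + ... + f(xₙ)]

x_0 = 0.2500, f(x_0) = 0.003906, coefficient = 1
x_1 = 0.5000, f(x_1) = 0.062500, coefficient = 2
x_2 = 0.7500, f(x_2) = 0.316406, coefficient = 2
x_3 = 1.0000, f(x_3) = 1.000000, coefficient = 2
x_4 = 1.2500, f(x_4) = 2.441406, coefficient = 2
x_5 = 1.5000, f(x_5) = 5.062500, coefficient = 2
x_6 = 1.7500, f(x_6) = 9.378906, coefficient = 2
x_7 = 2.0000, f(x_7) = 16.000000, coefficient = 2
x_8 = 2.2500, f(x_8) = 25.628906, coefficient = 1

I ≈ (0.250000/2) × 94.156250 = 11.769531
Exact value: 11.532812
Error: 0.236719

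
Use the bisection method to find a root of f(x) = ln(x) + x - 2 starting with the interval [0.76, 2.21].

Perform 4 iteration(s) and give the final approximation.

f(x) = ln(x) + x - 2
Initial interval: [0.76, 2.21]

Iteration 1:
  c_1 = (0.760000 + 2.210000)/2 = 1.485000
  f(c_1) = f(1.485000) = -0.119585
  f(a) × f(c) ≥ 0, new interval: [1.485000, 2.210000]
Iteration 2:
  c_2 = (1.485000 + 2.210000)/2 = 1.847500
  f(c_2) = f(1.847500) = 0.461333
  f(a) × f(c) < 0, new interval: [1.485000, 1.847500]
Iteration 3:
  c_3 = (1.485000 + 1.847500)/2 = 1.666250
  f(c_3) = f(1.666250) = 0.176826
  f(a) × f(c) < 0, new interval: [1.485000, 1.666250]
Iteration 4:
  c_4 = (1.485000 + 1.666250)/2 = 1.575625
  f(c_4) = f(1.575625) = 0.030277
  f(a) × f(c) < 0, new interval: [1.485000, 1.575625]

After 4 iteration(s), the approximation is c_4 = 1.575625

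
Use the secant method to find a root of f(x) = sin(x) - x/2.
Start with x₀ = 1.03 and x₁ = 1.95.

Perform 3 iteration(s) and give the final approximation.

f(x) = sin(x) - x/2
x₀ = 1.03, x₁ = 1.95

Secant formula: x_{n+1} = x_n - f(x_n)(x_n - x_{n-1})/(f(x_n) - f(x_{n-1}))

Iteration 1:
  f(1.030000) = 0.342299
  f(1.950000) = -0.046040
  x_2 = 1.950000 - (-0.046040)×(1.950000 - 1.030000)/(-0.046040 - 0.342299)
       = 1.840928
Iteration 2:
  f(1.950000) = -0.046040
  f(1.840928) = 0.043272
  x_3 = 1.840928 - 0.043272×(1.840928 - 1.950000)/(0.043272 - (-0.046040))
       = 1.893773
Iteration 3:
  f(1.840928) = 0.043272
  f(1.893773) = 0.001408
  x_4 = 1.893773 - 0.001408×(1.893773 - 1.840928)/(0.001408 - 0.043272)
       = 1.895551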